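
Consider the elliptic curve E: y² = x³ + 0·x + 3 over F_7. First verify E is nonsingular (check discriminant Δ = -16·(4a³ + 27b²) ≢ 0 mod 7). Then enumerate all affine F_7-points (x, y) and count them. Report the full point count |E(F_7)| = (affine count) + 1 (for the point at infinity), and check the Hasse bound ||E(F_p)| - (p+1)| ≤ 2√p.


Affine points = {(1, 2), (1, 5), (2, 2), (2, 5), (3, 3), (3, 4), (4, 2), (4, 5), (5, 3), (5, 4), (6, 3), (6, 4)}; affine count = 12; |E(F_7)| = 13.

Discriminant check: Δ ∝ 4a³ + 27b² = 4·0³ + 27·3² = 4·0 + 27·9 ≡ 5 (mod 7). Nonzero ⇒ E is nonsingular.
For each x ∈ F_7, compute rhs = x³ + 0·x + 3 mod 7, then count y ∈ F_7 with y² ≡ rhs.
  x = 0: rhs = 3, matching y values: none (0 points).
  x = 1: rhs = 4, matching y values: 2, 5 (2 points).
  x = 2: rhs = 4, matching y values: 2, 5 (2 points).
  x = 3: rhs = 2, matching y values: 3, 4 (2 points).
  x = 4: rhs = 4, matching y values: 2, 5 (2 points).
  x = 5: rhs = 2, matching y values: 3, 4 (2 points).
  x = 6: rhs = 2, matching y values: 3, 4 (2 points).
Total affine count: 12.
Full point count |E(F_7)| = 12 + 1 = 13.
Hasse bound: |13 − (7+1)| = |5| = 5 ≤ 2√7 ≈ 5.2915 ✓.


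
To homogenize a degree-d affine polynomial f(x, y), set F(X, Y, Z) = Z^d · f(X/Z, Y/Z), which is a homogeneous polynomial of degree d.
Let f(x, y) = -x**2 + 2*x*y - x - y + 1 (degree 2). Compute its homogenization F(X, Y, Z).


F(X, Y, Z) = -X**2 + 2*X*Y - X*Z - Y*Z + Z**2

deg(f) = 2.
Substitute x = X/Z, y = Y/Z into f, then multiply by Z^2.
  monomial -1·x^2·y^0 ↦ -1·X^2·Y^0·Z^0.
  monomial 2·x^1·y^1 ↦ 2·X^1·Y^1·Z^0.
  monomial -1·x^1·y^0 ↦ -1·X^1·Y^0·Z^1.
  monomial -1·x^0·y^1 ↦ -1·X^0·Y^1·Z^1.
  monomial 1·x^0·y^0 ↦ 1·X^0·Y^0·Z^2.
Collecting: F(X, Y, Z) = -X**2 + 2*X*Y - X*Z - Y*Z + Z**2.


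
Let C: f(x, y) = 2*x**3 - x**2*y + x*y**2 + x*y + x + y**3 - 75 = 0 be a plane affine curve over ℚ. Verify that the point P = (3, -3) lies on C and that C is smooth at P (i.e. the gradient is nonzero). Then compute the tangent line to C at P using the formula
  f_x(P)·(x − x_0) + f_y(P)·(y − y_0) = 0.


Tangent line at P: 79*x + 3*y - 228 = 0.

Step 1: f(3, -3) = 0, so P lies on C.
Step 2: partial derivatives
  f_x(x, y) = 6*x**2 - 2*x*y + y**2 + y + 1, f_y(x, y) = -x**2 + 2*x*y + x + 3*y**2.
  f_x(P) = 79, f_y(P) = 3 (gradient nonzero, so P is smooth).
Step 3: tangent line at P: 79·(x − 3) + 3·(y − -3) = 0.
Expanding: 79*x + 3*y - 228 = 0.


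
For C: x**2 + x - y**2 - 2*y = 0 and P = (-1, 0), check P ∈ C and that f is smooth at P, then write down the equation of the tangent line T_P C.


Tangent line at P: -x - 2*y - 1 = 0.

Step 1: f(-1, 0) = 0, so P lies on C.
Step 2: partial derivatives
  f_x(x, y) = 2*x + 1, f_y(x, y) = -2*y - 2.
  f_x(P) = -1, f_y(P) = -2 (gradient nonzero, so P is smooth).
Step 3: tangent line at P: -1·(x − -1) + -2·(y − 0) = 0.
Expanding: -x - 2*y - 1 = 0.


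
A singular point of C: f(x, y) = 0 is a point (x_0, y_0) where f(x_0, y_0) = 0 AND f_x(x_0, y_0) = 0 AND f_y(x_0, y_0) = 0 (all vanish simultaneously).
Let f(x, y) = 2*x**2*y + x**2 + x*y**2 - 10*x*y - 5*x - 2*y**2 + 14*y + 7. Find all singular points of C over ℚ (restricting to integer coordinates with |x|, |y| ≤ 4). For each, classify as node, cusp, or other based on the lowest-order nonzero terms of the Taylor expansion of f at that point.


Singular points: {(3, -1)}; classification: node.

Compute partial derivatives:
  f_x = 4*x*y + 2*x + y**2 - 10*y - 5.
  f_y = 2*x**2 + 2*x*y - 10*x - 4*y + 14.
Scan x_0 ∈ {−4, ..., 4}. For each x_0, f_y(x_0, y) is a polynomial in y; find its integer roots y ∈ {−4, ..., 4}, then test f_x and f at those candidates.
  x = -4: f_y(-4, y) = 86 - 12*y; no integer root y with |y| ≤ 4.
  x = -3: f_y(-3, y) = 62 - 10*y; no integer root y with |y| ≤ 4.
  x = -2: f_y(-2, y) = 42 - 8*y; no integer root y with |y| ≤ 4.
  x = -1: f_y(-1, y) = 26 - 6*y; no integer root y with |y| ≤ 4.
  x = 0: f_y(0, y) = 14 - 4*y; no integer root y with |y| ≤ 4.
  x = 1: f_y(1, y) = 6 - 2*y; vanishes at y ∈ {3}. (1, 3): f_x = -12 ≠ 0.
  x = 2: f_y(2, y) = 2; no integer root y with |y| ≤ 4.
  x = 3: f_y(3, y) = 2*y + 2; vanishes at y ∈ {-1}. (3, -1): f_x = 0, f = 0 — SINGULAR.
  x = 4: f_y(4, y) = 4*y + 6; no integer root y with |y| ≤ 4.
Only singular point on the grid: (3, -1).
Classify: substitute x = 3 + u, y = -1 + v and expand: f = 2*u**2*v - u**2 + u*v**2 + v**2.
No constant or linear terms (consistent with a singular point). Quadratic part: -u**2 + v**2. Cubic part: 2*u**2*v + u*v**2.
The quadratic part v**2 - u**2 = (v − u)(v + u) splits into two distinct linear factors, so there are two distinct tangent lines y − -1 = ±(x − 3) — this is a node (ordinary double point).
Classification: node.


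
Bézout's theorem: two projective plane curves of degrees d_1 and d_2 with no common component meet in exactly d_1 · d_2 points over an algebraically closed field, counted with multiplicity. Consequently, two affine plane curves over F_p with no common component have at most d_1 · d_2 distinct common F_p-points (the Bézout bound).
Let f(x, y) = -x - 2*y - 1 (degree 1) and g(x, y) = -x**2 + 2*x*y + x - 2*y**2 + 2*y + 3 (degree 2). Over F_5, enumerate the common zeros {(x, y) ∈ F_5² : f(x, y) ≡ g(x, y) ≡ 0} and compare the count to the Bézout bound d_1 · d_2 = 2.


Common zeros: {(2, 1)}; count = 1; Bézout bound = 2.

deg(f) = 1, deg(g) = 2, so Bézout bound = 2.
Scan x ∈ F_5. For each x, list the y ∈ F_5 with f(x, y) ≡ 0 and those with g(x, y) ≡ 0 (mod 5); the common zeros in that column are the intersection.
  x = 0: f ≡ 0 at y ∈ {2}; g ≡ 0 at y ∈ ∅; common: ∅.
  x = 1: f ≡ 0 at y ∈ {4}; g ≡ 0 at y ∈ {1}; common: ∅.
  x = 2: f ≡ 0 at y ∈ {1}; g ≡ 0 at y ∈ {1, 2}; common: {1}.
  x = 3: f ≡ 0 at y ∈ {3}; g ≡ 0 at y ∈ {2}; common: ∅.
  x = 4: f ≡ 0 at y ∈ {0}; g ≡ 0 at y ∈ ∅; common: ∅.
Collecting: common zeros = {(2, 1)}, so the count is 1.
Comparison with the Bézout bound: 1 ≤ 2 = deg(f)·deg(g), as expected for curves with no common component (the affine F_5-count falls short of the bound because intersections may lie at infinity, over extension fields, or carry multiplicity).


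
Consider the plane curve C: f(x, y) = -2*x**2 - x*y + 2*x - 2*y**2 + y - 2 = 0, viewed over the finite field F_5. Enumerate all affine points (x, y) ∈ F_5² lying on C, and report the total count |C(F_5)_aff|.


Affine F_5-points: {(0, 4), (1, 2), (1, 3), (4, 2), (4, 4)}; count = 5.

For each of the 25 pairs (x, y) ∈ F_5², evaluate f(x, y) mod 5. Record the zeros.
  x = 0: [0↦3, 1↦2, 2↦2, 3↦3, 4↦0]  zeros at y ∈ {4}
  x = 1: [0↦3, 1↦1, 2↦0, 3↦0, 4↦1]  zeros at y ∈ {2, 3}
  x = 2: [0↦4, 1↦1, 2↦4, 3↦3, 4↦3]  zeros at y ∈ ∅
  x = 3: [0↦1, 1↦2, 2↦4, 3↦2, 4↦1]  zeros at y ∈ ∅
  x = 4: [0↦4, 1↦4, 2↦0, 3↦2, 4↦0]  zeros at y ∈ {2, 4}
Collecting zeros: affine points = {(0, 4), (1, 2), (1, 3), (4, 2), (4, 4)}.
Total count |C(F_5)_aff| = 5.


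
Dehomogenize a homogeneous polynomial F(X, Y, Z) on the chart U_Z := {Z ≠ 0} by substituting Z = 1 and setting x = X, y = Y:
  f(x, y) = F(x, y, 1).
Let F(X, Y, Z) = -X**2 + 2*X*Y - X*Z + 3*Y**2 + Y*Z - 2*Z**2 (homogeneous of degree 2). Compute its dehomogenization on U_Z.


f(x, y) = -x**2 + 2*x*y - x + 3*y**2 + y - 2

On U_Z we set Z = 1. Each monomial c·X^i·Y^j·Z^k in F becomes c·x^i·y^j·1^k = c·x^i·y^j.
Substituting Z = 1: F(X, Y, 1) = -x**2 + 2*x*y - x + 3*y**2 + y - 2.
Note: deg(f) ≤ deg(F) = 2; strict inequality happens when F is divisible by Z (lost terms).


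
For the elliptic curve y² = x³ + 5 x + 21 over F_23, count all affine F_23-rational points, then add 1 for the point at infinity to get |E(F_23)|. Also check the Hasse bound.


Affine points = {(1, 2), (1, 21), (2, 4), (2, 19), (4, 6), (4, 17), (7, 10), (7, 13), (9, 6), (9, 17), (10, 6), (10, 17), (11, 2), (11, 21), (13, 11), (13, 12), (14, 11), (14, 12), (18, 3), (18, 20), (19, 11), (19, 12), (20, 5), (20, 18), (21, 7), (21, 16)}; affine count = 26; |E(F_23)| = 27.

Discriminant check: Δ ∝ 4a³ + 27b² = 4·5³ + 27·21² = 4·125 + 27·441 ≡ 10 (mod 23). Nonzero ⇒ E is nonsingular.
For each x ∈ F_23, compute rhs = x³ + 5·x + 21 mod 23, then count y ∈ F_23 with y² ≡ rhs.
  x = 0: rhs = 21, matching y values: none (0 points).
  x = 1: rhs = 4, matching y values: 2, 21 (2 points).
  x = 2: rhs = 16, matching y values: 4, 19 (2 points).
  x = 3: rhs = 17, matching y values: none (0 points).
  x = 4: rhs = 13, matching y values: 6, 17 (2 points).
  x = 5: rhs = 10, matching y values: none (0 points).
  x = 6: rhs = 14, matching y values: none (0 points).
  x = 7: rhs = 8, matching y values: 10, 13 (2 points).
  x = 8: rhs = 21, matching y values: none (0 points).
  x = 9: rhs = 13, matching y values: 6, 17 (2 points).
  x = 10: rhs = 13, matching y values: 6, 17 (2 points).
  x = 11: rhs = 4, matching y values: 2, 21 (2 points).
  x = 12: rhs = 15, matching y values: none (0 points).
  x = 13: rhs = 6, matching y values: 11, 12 (2 points).
  x = 14: rhs = 6, matching y values: 11, 12 (2 points).
  x = 15: rhs = 21, matching y values: none (0 points).
  x = 16: rhs = 11, matching y values: none (0 points).
  x = 17: rhs = 5, matching y values: none (0 points).
  x = 18: rhs = 9, matching y values: 3, 20 (2 points).
  x = 19: rhs = 6, matching y values: 11, 12 (2 points).
  x = 20: rhs = 2, matching y values: 5, 18 (2 points).
  x = 21: rhs = 3, matching y values: 7, 16 (2 points).
  x = 22: rhs = 15, matching y values: none (0 points).
Total affine count: 26.
Full point count |E(F_23)| = 26 + 1 = 27.
Hasse bound: |27 − (23+1)| = |3| = 3 ≤ 2√23 ≈ 9.5917 ✓.


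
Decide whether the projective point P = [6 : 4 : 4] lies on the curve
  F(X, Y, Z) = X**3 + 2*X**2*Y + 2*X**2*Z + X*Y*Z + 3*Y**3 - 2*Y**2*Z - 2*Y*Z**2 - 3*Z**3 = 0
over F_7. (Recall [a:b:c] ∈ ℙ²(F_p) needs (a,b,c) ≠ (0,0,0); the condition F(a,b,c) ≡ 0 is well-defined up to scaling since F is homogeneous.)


F(6,4,4) ≡ 2 (mod 7); P is NOT on the curve.

Evaluate F(6, 4, 4) term-by-term (mod 7).
  X**3 ↦ 1·216·1·1 = 216
  2*X**2*Y ↦ 2·36·4·1 = 288
  2*X**2*Z ↦ 2·36·1·4 = 288
  X*Y*Z ↦ 1·6·4·4 = 96
  3*Y**3 ↦ 3·1·64·1 = 192
  -2*Y**2*Z ↦ -2·1·16·4 = -128
  -2*Y*Z**2 ↦ -2·1·4·16 = -128
  -3*Z**3 ↦ -3·1·1·64 = -192
Sum: F(6, 4, 4) = (216) + (288) + (288) + (96) + (192) + (-128) + (-128) + (-192) = 632.
Reducing mod 7: 632 ≡ 2 (mod 7).
Since F(a, b, c) ≡ 2 ≠ 0 (mod 7), P does NOT lie on the curve.


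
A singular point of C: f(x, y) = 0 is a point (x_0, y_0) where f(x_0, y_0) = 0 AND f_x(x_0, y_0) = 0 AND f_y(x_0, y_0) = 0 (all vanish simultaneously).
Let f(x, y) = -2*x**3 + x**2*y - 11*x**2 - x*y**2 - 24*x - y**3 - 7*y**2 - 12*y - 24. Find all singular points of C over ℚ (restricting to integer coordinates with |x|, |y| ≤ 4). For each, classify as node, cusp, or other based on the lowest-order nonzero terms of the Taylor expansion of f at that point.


Singular points: {(-2, -2)}; classification: node.

Compute partial derivatives:
  f_x = -6*x**2 + 2*x*y - 22*x - y**2 - 24.
  f_y = x**2 - 2*x*y - 3*y**2 - 14*y - 12.
Scan x_0 ∈ {−4, ..., 4}. For each x_0, f_y(x_0, y) is a polynomial in y; find its integer roots y ∈ {−4, ..., 4}, then test f_x and f at those candidates.
  x = -4: f_y(-4, y) = -3*y**2 - 6*y + 4; no integer root y with |y| ≤ 4.
  x = -3: f_y(-3, y) = -3*y**2 - 8*y - 3; no integer root y with |y| ≤ 4.
  x = -2: f_y(-2, y) = -3*y**2 - 10*y - 8; vanishes at y ∈ {-2}. (-2, -2): f_x = 0, f = 0 — SINGULAR.
  x = -1: f_y(-1, y) = -3*y**2 - 12*y - 11; no integer root y with |y| ≤ 4.
  x = 0: f_y(0, y) = -3*y**2 - 14*y - 12; no integer root y with |y| ≤ 4.
  x = 1: f_y(1, y) = -3*y**2 - 16*y - 11; no integer root y with |y| ≤ 4.
  x = 2: f_y(2, y) = -3*y**2 - 18*y - 8; no integer root y with |y| ≤ 4.
  x = 3: f_y(3, y) = -3*y**2 - 20*y - 3; no integer root y with |y| ≤ 4.
  x = 4: f_y(4, y) = -3*y**2 - 22*y + 4; no integer root y with |y| ≤ 4.
Only singular point on the grid: (-2, -2).
Classify: substitute x = -2 + u, y = -2 + v and expand: f = -2*u**3 + u**2*v - u**2 - u*v**2 - v**3 + v**2.
No constant or linear terms (consistent with a singular point). Quadratic part: -u**2 + v**2. Cubic part: -2*u**3 + u**2*v - u*v**2 - v**3.
The quadratic part v**2 - u**2 = (v − u)(v + u) splits into two distinct linear factors, so there are two distinct tangent lines y − -2 = ±(x − -2) — this is a node (ordinary double point).
Classification: node.


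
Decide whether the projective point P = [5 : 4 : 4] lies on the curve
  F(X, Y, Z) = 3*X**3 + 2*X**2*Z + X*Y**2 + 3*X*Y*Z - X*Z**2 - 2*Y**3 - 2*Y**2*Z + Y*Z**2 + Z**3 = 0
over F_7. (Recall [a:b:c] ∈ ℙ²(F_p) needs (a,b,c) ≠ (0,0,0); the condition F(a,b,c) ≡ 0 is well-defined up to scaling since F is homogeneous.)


F(5,4,4) ≡ 1 (mod 7); P is NOT on the curve.

Evaluate F(5, 4, 4) term-by-term (mod 7).
  3*X**3 ↦ 3·125·1·1 = 375
  2*X**2*Z ↦ 2·25·1·4 = 200
  X*Y**2 ↦ 1·5·16·1 = 80
  3*X*Y*Z ↦ 3·5·4·4 = 240
  -X*Z**2 ↦ -1·5·1·16 = -80
  -2*Y**3 ↦ -2·1·64·1 = -128
  -2*Y**2*Z ↦ -2·1·16·4 = -128
  Y*Z**2 ↦ 1·1·4·16 = 64
  Z**3 ↦ 1·1·1·64 = 64
Sum: F(5, 4, 4) = (375) + (200) + (80) + (240) + (-80) + (-128) + (-128) + (64) + (64) = 687.
Reducing mod 7: 687 ≡ 1 (mod 7).
Since F(a, b, c) ≡ 1 ≠ 0 (mod 7), P does NOT lie on the curve.


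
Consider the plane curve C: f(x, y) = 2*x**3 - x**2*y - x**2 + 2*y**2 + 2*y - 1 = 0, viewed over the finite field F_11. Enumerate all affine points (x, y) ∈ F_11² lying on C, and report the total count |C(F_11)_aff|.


Affine F_11-points: {(0, 2), (0, 8), (1, 0), (1, 5), (2, 0), (2, 1), (3, 0), (3, 9), (4, 1), (4, 6), (6, 1), (6, 5), (7, 2), (7, 5), (8, 10), (10, 8)}; count = 16.

For each of the 121 pairs (x, y) ∈ F_11², evaluate f(x, y) mod 11. Record the zeros.
  x = 0: [0↦10, 1↦3, 2↦0, 3↦1, 4↦6, 5↦4, 6↦6, 7↦1, 8↦0, 9↦3, 10↦10]  zeros at y ∈ {2, 8}
  x = 1: [0↦0, 1↦3, 2↦10, 3↦10, 4↦3, 5↦0, 6↦1, 7↦6, 8↦4, 9↦6, 10↦1]  zeros at y ∈ {0, 5}
  x = 2: [0↦0, 1↦0, 2↦4, 3↦1, 4↦2, 5↦7, 6↦5, 7↦7, 8↦2, 9↦1, 10↦4]  zeros at y ∈ {0, 1}
  x = 3: [0↦0, 1↦6, 2↦5, 3↦8, 4↦4, 5↦4, 6↦8, 7↦5, 8↦6, 9↦0, 10↦9]  zeros at y ∈ {0, 9}
  x = 4: [0↦1, 1↦0, 2↦3, 3↦10, 4↦10, 5↦3, 6↦0, 7↦1, 8↦6, 9↦4, 10↦6]  zeros at y ∈ {1, 6}
  x = 5: [0↦4, 1↦5, 2↦10, 3↦8, 4↦10, 5↦5, 6↦4, 7↦7, 8↦3, 9↦3, 10↦7]  zeros at y ∈ ∅
  x = 6: [0↦10, 1↦0, 2↦5, 3↦3, 4↦5, 5↦0, 6↦10, 7↦2, 8↦9, 9↦9, 10↦2]  zeros at y ∈ {1, 5}
  x = 7: [0↦9, 1↦8, 2↦0, 3↦7, 4↦7, 5↦0, 6↦8, 7↦9, 8↦3, 9↦1, 10↦3]  zeros at y ∈ {2, 5}
  x = 8: [0↦2, 1↦8, 2↦7, 3↦10, 4↦6, 5↦6, 6↦10, 7↦7, 8↦8, 9↦2, 10↦0]  zeros at y ∈ {10}
  x = 9: [0↦1, 1↦1, 2↦5, 3↦2, 4↦3, 5↦8, 6↦6, 7↦8, 8↦3, 9↦2, 10↦5]  zeros at y ∈ ∅
  x = 10: [0↦7, 1↦10, 2↦6, 3↦6, 4↦10, 5↦7, 6↦8, 7↦2, 8↦0, 9↦2, 10↦8]  zeros at y ∈ {8}
Collecting zeros: affine points = {(0, 2), (0, 8), (1, 0), (1, 5), (2, 0), (2, 1), (3, 0), (3, 9), (4, 1), (4, 6), (6, 1), (6, 5), (7, 2), (7, 5), (8, 10), (10, 8)}.
Total count |C(F_11)_aff| = 16.


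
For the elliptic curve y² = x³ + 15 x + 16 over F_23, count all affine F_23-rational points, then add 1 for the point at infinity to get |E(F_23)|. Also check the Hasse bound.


Affine points = {(0, 4), (0, 19), (1, 3), (1, 20), (2, 10), (2, 13), (4, 5), (4, 18), (5, 3), (5, 20), (6, 0), (7, 2), (7, 21), (8, 2), (8, 21), (9, 11), (9, 12), (10, 4), (10, 19), (13, 4), (13, 19), (14, 7), (14, 16), (17, 3), (17, 20), (18, 0), (20, 6), (20, 17), (21, 1), (21, 22), (22, 0)}; affine count = 31; |E(F_23)| = 32.

Discriminant check: Δ ∝ 4a³ + 27b² = 4·15³ + 27·16² = 4·3375 + 27·256 ≡ 11 (mod 23). Nonzero ⇒ E is nonsingular.
For each x ∈ F_23, compute rhs = x³ + 15·x + 16 mod 23, then count y ∈ F_23 with y² ≡ rhs.
  x = 0: rhs = 16, matching y values: 4, 19 (2 points).
  x = 1: rhs = 9, matching y values: 3, 20 (2 points).
  x = 2: rhs = 8, matching y values: 10, 13 (2 points).
  x = 3: rhs = 19, matching y values: none (0 points).
  x = 4: rhs = 2, matching y values: 5, 18 (2 points).
  x = 5: rhs = 9, matching y values: 3, 20 (2 points).
  x = 6: rhs = 0, matching y values: 0 (1 points).
  x = 7: rhs = 4, matching y values: 2, 21 (2 points).
  x = 8: rhs = 4, matching y values: 2, 21 (2 points).
  x = 9: rhs = 6, matching y values: 11, 12 (2 points).
  x = 10: rhs = 16, matching y values: 4, 19 (2 points).
  x = 11: rhs = 17, matching y values: none (0 points).
  x = 12: rhs = 15, matching y values: none (0 points).
  x = 13: rhs = 16, matching y values: 4, 19 (2 points).
  x = 14: rhs = 3, matching y values: 7, 16 (2 points).
  x = 15: rhs = 5, matching y values: none (0 points).
  x = 16: rhs = 5, matching y values: none (0 points).
  x = 17: rhs = 9, matching y values: 3, 20 (2 points).
  x = 18: rhs = 0, matching y values: 0 (1 points).
  x = 19: rhs = 7, matching y values: none (0 points).
  x = 20: rhs = 13, matching y values: 6, 17 (2 points).
  x = 21: rhs = 1, matching y values: 1, 22 (2 points).
  x = 22: rhs = 0, matching y values: 0 (1 points).
Total affine count: 31.
Full point count |E(F_23)| = 31 + 1 = 32.
Hasse bound: |32 − (23+1)| = |8| = 8 ≤ 2√23 ≈ 9.5917 ✓.


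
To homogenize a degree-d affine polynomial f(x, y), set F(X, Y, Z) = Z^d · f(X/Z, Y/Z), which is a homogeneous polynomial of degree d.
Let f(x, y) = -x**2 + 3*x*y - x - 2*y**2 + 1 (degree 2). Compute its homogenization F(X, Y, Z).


F(X, Y, Z) = -X**2 + 3*X*Y - X*Z - 2*Y**2 + Z**2

deg(f) = 2.
Substitute x = X/Z, y = Y/Z into f, then multiply by Z^2.
  monomial -1·x^2·y^0 ↦ -1·X^2·Y^0·Z^0.
  monomial 3·x^1·y^1 ↦ 3·X^1·Y^1·Z^0.
  monomial -1·x^1·y^0 ↦ -1·X^1·Y^0·Z^1.
  monomial -2·x^0·y^2 ↦ -2·X^0·Y^2·Z^0.
  monomial 1·x^0·y^0 ↦ 1·X^0·Y^0·Z^2.
Collecting: F(X, Y, Z) = -X**2 + 3*X*Y - X*Z - 2*Y**2 + Z**2.


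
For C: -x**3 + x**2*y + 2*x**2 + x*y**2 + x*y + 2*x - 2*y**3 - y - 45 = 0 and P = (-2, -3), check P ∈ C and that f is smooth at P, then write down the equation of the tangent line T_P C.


Tangent line at P: -41*y - 123 = 0.

Step 1: f(-2, -3) = 0, so P lies on C.
Step 2: partial derivatives
  f_x(x, y) = -3*x**2 + 2*x*y + 4*x + y**2 + y + 2, f_y(x, y) = x**2 + 2*x*y + x - 6*y**2 - 1.
  f_x(P) = 0, f_y(P) = -41 (gradient nonzero, so P is smooth).
Step 3: tangent line at P: 0·(x − -2) + -41·(y − -3) = 0.
Expanding: -41*y - 123 = 0.


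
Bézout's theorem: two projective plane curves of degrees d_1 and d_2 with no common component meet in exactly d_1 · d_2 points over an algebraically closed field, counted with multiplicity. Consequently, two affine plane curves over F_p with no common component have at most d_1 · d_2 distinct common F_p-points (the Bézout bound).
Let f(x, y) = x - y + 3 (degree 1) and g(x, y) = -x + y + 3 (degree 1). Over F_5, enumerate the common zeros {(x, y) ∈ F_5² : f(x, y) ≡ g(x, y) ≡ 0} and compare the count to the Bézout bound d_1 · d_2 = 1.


Common zeros: ∅; count = 0; Bézout bound = 1.

deg(f) = 1, deg(g) = 1, so Bézout bound = 1.
Scan x ∈ F_5. For each x, list the y ∈ F_5 with f(x, y) ≡ 0 and those with g(x, y) ≡ 0 (mod 5); the common zeros in that column are the intersection.
  x = 0: f ≡ 0 at y ∈ {3}; g ≡ 0 at y ∈ {2}; common: ∅.
  x = 1: f ≡ 0 at y ∈ {4}; g ≡ 0 at y ∈ {3}; common: ∅.
  x = 2: f ≡ 0 at y ∈ {0}; g ≡ 0 at y ∈ {4}; common: ∅.
  x = 3: f ≡ 0 at y ∈ {1}; g ≡ 0 at y ∈ {0}; common: ∅.
  x = 4: f ≡ 0 at y ∈ {2}; g ≡ 0 at y ∈ {1}; common: ∅.
Collecting: common zeros = ∅, so the count is 0.
Comparison with the Bézout bound: 0 ≤ 1 = deg(f)·deg(g), as expected for curves with no common component (the affine F_5-count falls short of the bound because intersections may lie at infinity, over extension fields, or carry multiplicity).


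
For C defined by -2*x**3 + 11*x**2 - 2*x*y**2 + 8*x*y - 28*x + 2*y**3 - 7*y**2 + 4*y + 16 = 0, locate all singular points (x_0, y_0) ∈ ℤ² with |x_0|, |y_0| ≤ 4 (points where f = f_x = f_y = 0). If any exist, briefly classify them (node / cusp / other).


Singular points: {(2, 2)}; classification: node.

Compute partial derivatives:
  f_x = -6*x**2 + 22*x - 2*y**2 + 8*y - 28.
  f_y = -4*x*y + 8*x + 6*y**2 - 14*y + 4.
Scan x_0 ∈ {−4, ..., 4}. For each x_0, f_y(x_0, y) is a polynomial in y; find its integer roots y ∈ {−4, ..., 4}, then test f_x and f at those candidates.
  x = -4: f_y(-4, y) = 6*y**2 + 2*y - 28; vanishes at y ∈ {2}. (-4, 2): f_x = -204 ≠ 0.
  x = -3: f_y(-3, y) = 6*y**2 - 2*y - 20; vanishes at y ∈ {2}. (-3, 2): f_x = -140 ≠ 0.
  x = -2: f_y(-2, y) = 6*y**2 - 6*y - 12; vanishes at y ∈ {-1, 2}. (-2, -1): f_x = -106 ≠ 0; (-2, 2): f_x = -88 ≠ 0.
  x = -1: f_y(-1, y) = 6*y**2 - 10*y - 4; vanishes at y ∈ {2}. (-1, 2): f_x = -48 ≠ 0.
  x = 0: f_y(0, y) = 6*y**2 - 14*y + 4; vanishes at y ∈ {2}. (0, 2): f_x = -20 ≠ 0.
  x = 1: f_y(1, y) = 6*y**2 - 18*y + 12; vanishes at y ∈ {1, 2}. (1, 1): f_x = -6 ≠ 0; (1, 2): f_x = -4 ≠ 0.
  x = 2: f_y(2, y) = 6*y**2 - 22*y + 20; vanishes at y ∈ {2}. (2, 2): f_x = 0, f = 0 — SINGULAR.
  x = 3: f_y(3, y) = 6*y**2 - 26*y + 28; vanishes at y ∈ {2}. (3, 2): f_x = -8 ≠ 0.
  x = 4: f_y(4, y) = 6*y**2 - 30*y + 36; vanishes at y ∈ {2, 3}. (4, 2): f_x = -28 ≠ 0; (4, 3): f_x = -30 ≠ 0.
Only singular point on the grid: (2, 2).
Classify: substitute x = 2 + u, y = 2 + v and expand: f = -2*u**3 - u**2 - 2*u*v**2 + 2*v**3 + v**2.
No constant or linear terms (consistent with a singular point). Quadratic part: -u**2 + v**2. Cubic part: -2*u**3 - 2*u*v**2 + 2*v**3.
The quadratic part v**2 - u**2 = (v − u)(v + u) splits into two distinct linear factors, so there are two distinct tangent lines y − 2 = ±(x − 2) — this is a node (ordinary double point).
Classification: node.


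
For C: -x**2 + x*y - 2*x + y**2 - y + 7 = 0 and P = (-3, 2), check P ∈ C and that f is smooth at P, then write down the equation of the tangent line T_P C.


Tangent line at P: 6*x + 18 = 0.

Step 1: f(-3, 2) = 0, so P lies on C.
Step 2: partial derivatives
  f_x(x, y) = -2*x + y - 2, f_y(x, y) = x + 2*y - 1.
  f_x(P) = 6, f_y(P) = 0 (gradient nonzero, so P is smooth).
Step 3: tangent line at P: 6·(x − -3) + 0·(y − 2) = 0.
Expanding: 6*x + 18 = 0.


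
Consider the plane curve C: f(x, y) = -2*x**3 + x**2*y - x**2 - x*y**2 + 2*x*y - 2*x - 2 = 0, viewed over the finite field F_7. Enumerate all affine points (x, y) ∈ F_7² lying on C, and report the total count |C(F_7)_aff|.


Affine F_7-points: {(1, 0), (1, 3), (4, 0), (4, 6), (5, 0), (6, 3), (6, 5)}; count = 7.

For each of the 49 pairs (x, y) ∈ F_7², evaluate f(x, y) mod 7. Record the zeros.
  x = 0: [0↦5, 1↦5, 2↦5, 3↦5, 4↦5, 5↦5, 6↦5]  zeros at y ∈ ∅
  x = 1: [0↦0, 1↦2, 2↦2, 3↦0, 4↦3, 5↦4, 6↦3]  zeros at y ∈ {0, 3}
  x = 2: [0↦2, 1↦1, 2↦3, 3↦1, 4↦2, 5↦6, 6↦6]  zeros at y ∈ ∅
  x = 3: [0↦6, 1↦4, 2↦3, 3↦3, 4↦4, 5↦6, 6↦2]  zeros at y ∈ ∅
  x = 4: [0↦0, 1↦6, 2↦4, 3↦1, 4↦4, 5↦6, 6↦0]  zeros at y ∈ {0, 6}
  x = 5: [0↦0, 1↦2, 2↦1, 3↦4, 4↦4, 5↦1, 6↦2]  zeros at y ∈ {0}
  x = 6: [0↦1, 1↦1, 2↦3, 3↦0, 4↦6, 5↦0, 6↦3]  zeros at y ∈ {3, 5}
Collecting zeros: affine points = {(1, 0), (1, 3), (4, 0), (4, 6), (5, 0), (6, 3), (6, 5)}.
Total count |C(F_7)_aff| = 7.


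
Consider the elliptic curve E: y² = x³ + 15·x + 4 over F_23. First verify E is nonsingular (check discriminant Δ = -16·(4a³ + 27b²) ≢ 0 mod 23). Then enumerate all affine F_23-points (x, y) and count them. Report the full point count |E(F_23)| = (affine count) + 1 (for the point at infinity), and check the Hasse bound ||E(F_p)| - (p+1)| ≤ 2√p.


Affine points = {(0, 2), (0, 21), (4, 6), (4, 17), (10, 2), (10, 21), (12, 7), (12, 16), (13, 2), (13, 21), (15, 4), (15, 19), (16, 4), (16, 19), (19, 8), (19, 15), (20, 1), (20, 22), (21, 9), (21, 14)}; affine count = 20; |E(F_23)| = 21.

Discriminant check: Δ ∝ 4a³ + 27b² = 4·15³ + 27·4² = 4·3375 + 27·16 ≡ 17 (mod 23). Nonzero ⇒ E is nonsingular.
For each x ∈ F_23, compute rhs = x³ + 15·x + 4 mod 23, then count y ∈ F_23 with y² ≡ rhs.
  x = 0: rhs = 4, matching y values: 2, 21 (2 points).
  x = 1: rhs = 20, matching y values: none (0 points).
  x = 2: rhs = 19, matching y values: none (0 points).
  x = 3: rhs = 7, matching y values: none (0 points).
  x = 4: rhs = 13, matching y values: 6, 17 (2 points).
  x = 5: rhs = 20, matching y values: none (0 points).
  x = 6: rhs = 11, matching y values: none (0 points).
  x = 7: rhs = 15, matching y values: none (0 points).
  x = 8: rhs = 15, matching y values: none (0 points).
  x = 9: rhs = 17, matching y values: none (0 points).
  x = 10: rhs = 4, matching y values: 2, 21 (2 points).
  x = 11: rhs = 5, matching y values: none (0 points).
  x = 12: rhs = 3, matching y values: 7, 16 (2 points).
  x = 13: rhs = 4, matching y values: 2, 21 (2 points).
  x = 14: rhs = 14, matching y values: none (0 points).
  x = 15: rhs = 16, matching y values: 4, 19 (2 points).
  x = 16: rhs = 16, matching y values: 4, 19 (2 points).
  x = 17: rhs = 20, matching y values: none (0 points).
  x = 18: rhs = 11, matching y values: none (0 points).
  x = 19: rhs = 18, matching y values: 8, 15 (2 points).
  x = 20: rhs = 1, matching y values: 1, 22 (2 points).
  x = 21: rhs = 12, matching y values: 9, 14 (2 points).
  x = 22: rhs = 11, matching y values: none (0 points).
Total affine count: 20.
Full point count |E(F_23)| = 20 + 1 = 21.
Hasse bound: |21 − (23+1)| = |-3| = 3 ≤ 2√23 ≈ 9.5917 ✓.


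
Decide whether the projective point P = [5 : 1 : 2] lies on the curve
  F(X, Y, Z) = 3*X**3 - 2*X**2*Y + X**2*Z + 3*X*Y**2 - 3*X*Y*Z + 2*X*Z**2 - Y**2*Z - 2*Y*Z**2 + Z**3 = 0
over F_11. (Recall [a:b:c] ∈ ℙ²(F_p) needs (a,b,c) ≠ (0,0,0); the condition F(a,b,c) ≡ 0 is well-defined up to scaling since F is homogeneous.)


F(5,1,2) ≡ 2 (mod 11); P is NOT on the curve.

Evaluate F(5, 1, 2) term-by-term (mod 11).
  3*X**3 ↦ 3·125·1·1 = 375
  -2*X**2*Y ↦ -2·25·1·1 = -50
  X**2*Z ↦ 1·25·1·2 = 50
  3*X*Y**2 ↦ 3·5·1·1 = 15
  -3*X*Y*Z ↦ -3·5·1·2 = -30
  2*X*Z**2 ↦ 2·5·1·4 = 40
  -Y**2*Z ↦ -1·1·1·2 = -2
  -2*Y*Z**2 ↦ -2·1·1·4 = -8
  Z**3 ↦ 1·1·1·8 = 8
Sum: F(5, 1, 2) = (375) + (-50) + (50) + (15) + (-30) + (40) + (-2) + (-8) + (8) = 398.
Reducing mod 11: 398 ≡ 2 (mod 11).
Since F(a, b, c) ≡ 2 ≠ 0 (mod 11), P does NOT lie on the curve.


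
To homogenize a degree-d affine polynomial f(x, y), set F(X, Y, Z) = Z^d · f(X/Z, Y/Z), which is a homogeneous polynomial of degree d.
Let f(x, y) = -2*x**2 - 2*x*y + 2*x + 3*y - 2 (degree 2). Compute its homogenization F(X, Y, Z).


F(X, Y, Z) = -2*X**2 - 2*X*Y + 2*X*Z + 3*Y*Z - 2*Z**2

deg(f) = 2.
Substitute x = X/Z, y = Y/Z into f, then multiply by Z^2.
  monomial -2·x^2·y^0 ↦ -2·X^2·Y^0·Z^0.
  monomial -2·x^1·y^1 ↦ -2·X^1·Y^1·Z^0.
  monomial 2·x^1·y^0 ↦ 2·X^1·Y^0·Z^1.
  monomial 3·x^0·y^1 ↦ 3·X^0·Y^1·Z^1.
  monomial -2·x^0·y^0 ↦ -2·X^0·Y^0·Z^2.
Collecting: F(X, Y, Z) = -2*X**2 - 2*X*Y + 2*X*Z + 3*Y*Z - 2*Z**2.


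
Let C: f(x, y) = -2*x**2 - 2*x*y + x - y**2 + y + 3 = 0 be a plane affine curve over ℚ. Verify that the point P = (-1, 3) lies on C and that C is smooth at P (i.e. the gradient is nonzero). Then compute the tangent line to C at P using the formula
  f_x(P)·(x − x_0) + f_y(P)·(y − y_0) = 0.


Tangent line at P: -x - 3*y + 8 = 0.

Step 1: f(-1, 3) = 0, so P lies on C.
Step 2: partial derivatives
  f_x(x, y) = -4*x - 2*y + 1, f_y(x, y) = -2*x - 2*y + 1.
  f_x(P) = -1, f_y(P) = -3 (gradient nonzero, so P is smooth).
Step 3: tangent line at P: -1·(x − -1) + -3·(y − 3) = 0.
Expanding: -x - 3*y + 8 = 0.


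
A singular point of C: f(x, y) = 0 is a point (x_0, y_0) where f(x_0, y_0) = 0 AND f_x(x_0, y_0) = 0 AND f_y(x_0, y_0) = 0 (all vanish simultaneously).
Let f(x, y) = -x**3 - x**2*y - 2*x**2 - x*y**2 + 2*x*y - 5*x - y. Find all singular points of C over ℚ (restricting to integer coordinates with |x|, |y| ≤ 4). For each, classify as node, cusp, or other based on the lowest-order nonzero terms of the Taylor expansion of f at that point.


Singular points: {(-1, 2)}; classification: node.

Compute partial derivatives:
  f_x = -3*x**2 - 2*x*y - 4*x - y**2 + 2*y - 5.
  f_y = -x**2 - 2*x*y + 2*x - 1.
Scan x_0 ∈ {−4, ..., 4}. For each x_0, f_y(x_0, y) is a polynomial in y; find its integer roots y ∈ {−4, ..., 4}, then test f_x and f at those candidates.
  x = -4: f_y(-4, y) = 8*y - 25; no integer root y with |y| ≤ 4.
  x = -3: f_y(-3, y) = 6*y - 16; no integer root y with |y| ≤ 4.
  x = -2: f_y(-2, y) = 4*y - 9; no integer root y with |y| ≤ 4.
  x = -1: f_y(-1, y) = 2*y - 4; vanishes at y ∈ {2}. (-1, 2): f_x = 0, f = 0 — SINGULAR.
  x = 0: f_y(0, y) = -1; no integer root y with |y| ≤ 4.
  x = 1: f_y(1, y) = -2*y; vanishes at y ∈ {0}. (1, 0): f_x = -12 ≠ 0.
  x = 2: f_y(2, y) = -4*y - 1; no integer root y with |y| ≤ 4.
  x = 3: f_y(3, y) = -6*y - 4; no integer root y with |y| ≤ 4.
  x = 4: f_y(4, y) = -8*y - 9; no integer root y with |y| ≤ 4.
Only singular point on the grid: (-1, 2).
Classify: substitute x = -1 + u, y = 2 + v and expand: f = -u**3 - u**2*v - u**2 - u*v**2 + v**2.
No constant or linear terms (consistent with a singular point). Quadratic part: -u**2 + v**2. Cubic part: -u**3 - u**2*v - u*v**2.
The quadratic part v**2 - u**2 = (v − u)(v + u) splits into two distinct linear factors, so there are two distinct tangent lines y − 2 = ±(x − -1) — this is a node (ordinary double point).
Classification: node.


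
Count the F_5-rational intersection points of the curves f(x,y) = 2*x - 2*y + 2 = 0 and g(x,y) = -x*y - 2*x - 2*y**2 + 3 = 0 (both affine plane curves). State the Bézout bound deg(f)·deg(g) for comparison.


Common zeros: {(2, 3), (4, 0)}; count = 2; Bézout bound = 2.

deg(f) = 1, deg(g) = 2, so Bézout bound = 2.
Scan x ∈ F_5. For each x, list the y ∈ F_5 with f(x, y) ≡ 0 and those with g(x, y) ≡ 0 (mod 5); the common zeros in that column are the intersection.
  x = 0: f ≡ 0 at y ∈ {1}; g ≡ 0 at y ∈ {2, 3}; common: ∅.
  x = 1: f ≡ 0 at y ∈ {2}; g ≡ 0 at y ∈ {3, 4}; common: ∅.
  x = 2: f ≡ 0 at y ∈ {3}; g ≡ 0 at y ∈ {1, 3}; common: {3}.
  x = 3: f ≡ 0 at y ∈ {4}; g ≡ 0 at y ∈ {3}; common: ∅.
  x = 4: f ≡ 0 at y ∈ {0}; g ≡ 0 at y ∈ {0, 3}; common: {0}.
Collecting: common zeros = {(2, 3), (4, 0)}, so the count is 2.
Comparison with the Bézout bound: 2 ≤ 2 = deg(f)·deg(g), as expected for curves with no common component (the bound is attained).


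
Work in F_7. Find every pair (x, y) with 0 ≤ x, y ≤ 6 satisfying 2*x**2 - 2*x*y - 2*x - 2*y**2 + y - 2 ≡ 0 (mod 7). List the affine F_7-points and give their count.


Affine F_7-points: {(2, 4), (2, 5), (3, 4), (4, 2), (4, 5), (5, 3), (6, 2), (6, 3)}; count = 8.

For each of the 49 pairs (x, y) ∈ F_7², evaluate f(x, y) mod 7. Record the zeros.
  x = 0: [0↦5, 1↦4, 2↦6, 3↦4, 4↦5, 5↦2, 6↦2]  zeros at y ∈ ∅
  x = 1: [0↦5, 1↦2, 2↦2, 3↦5, 4↦4, 5↦6, 6↦4]  zeros at y ∈ ∅
  x = 2: [0↦2, 1↦4, 2↦2, 3↦3, 4↦0, 5↦0, 6↦3]  zeros at y ∈ {4, 5}
  x = 3: [0↦3, 1↦3, 2↦6, 3↦5, 4↦0, 5↦5, 6↦6]  zeros at y ∈ {4}
  x = 4: [0↦1, 1↦6, 2↦0, 3↦4, 4↦4, 5↦0, 6↦6]  zeros at y ∈ {2, 5}
  x = 5: [0↦3, 1↦6, 2↦5, 3↦0, 4↦5, 5↦6, 6↦3]  zeros at y ∈ {3}
  x = 6: [0↦2, 1↦3, 2↦0, 3↦0, 4↦3, 5↦2, 6↦4]  zeros at y ∈ {2, 3}
Collecting zeros: affine points = {(2, 4), (2, 5), (3, 4), (4, 2), (4, 5), (5, 3), (6, 2), (6, 3)}.
Total count |C(F_7)_aff| = 8.


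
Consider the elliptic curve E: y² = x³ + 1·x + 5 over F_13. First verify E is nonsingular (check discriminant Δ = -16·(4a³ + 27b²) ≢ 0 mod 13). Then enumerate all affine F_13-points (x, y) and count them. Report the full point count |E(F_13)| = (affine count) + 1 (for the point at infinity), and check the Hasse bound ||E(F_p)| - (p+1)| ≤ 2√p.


Affine points = {(3, 3), (3, 10), (7, 2), (7, 11), (10, 1), (10, 12), (12, 4), (12, 9)}; affine count = 8; |E(F_13)| = 9.

Discriminant check: Δ ∝ 4a³ + 27b² = 4·1³ + 27·5² = 4·1 + 27·25 ≡ 3 (mod 13). Nonzero ⇒ E is nonsingular.
For each x ∈ F_13, compute rhs = x³ + 1·x + 5 mod 13, then count y ∈ F_13 with y² ≡ rhs.
  x = 0: rhs = 5, matching y values: none (0 points).
  x = 1: rhs = 7, matching y values: none (0 points).
  x = 2: rhs = 2, matching y values: none (0 points).
  x = 3: rhs = 9, matching y values: 3, 10 (2 points).
  x = 4: rhs = 8, matching y values: none (0 points).
  x = 5: rhs = 5, matching y values: none (0 points).
  x = 6: rhs = 6, matching y values: none (0 points).
  x = 7: rhs = 4, matching y values: 2, 11 (2 points).
  x = 8: rhs = 5, matching y values: none (0 points).
  x = 9: rhs = 2, matching y values: none (0 points).
  x = 10: rhs = 1, matching y values: 1, 12 (2 points).
  x = 11: rhs = 8, matching y values: none (0 points).
  x = 12: rhs = 3, matching y values: 4, 9 (2 points).
Total affine count: 8.
Full point count |E(F_13)| = 8 + 1 = 9.
Hasse bound: |9 − (13+1)| = |-5| = 5 ≤ 2√13 ≈ 7.2111 ✓.


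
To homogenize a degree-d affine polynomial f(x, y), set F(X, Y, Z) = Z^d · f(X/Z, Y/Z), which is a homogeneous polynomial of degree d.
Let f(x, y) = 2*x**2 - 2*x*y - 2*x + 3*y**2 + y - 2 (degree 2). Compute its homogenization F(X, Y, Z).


F(X, Y, Z) = 2*X**2 - 2*X*Y - 2*X*Z + 3*Y**2 + Y*Z - 2*Z**2

deg(f) = 2.
Substitute x = X/Z, y = Y/Z into f, then multiply by Z^2.
  monomial 2·x^2·y^0 ↦ 2·X^2·Y^0·Z^0.
  monomial -2·x^1·y^1 ↦ -2·X^1·Y^1·Z^0.
  monomial -2·x^1·y^0 ↦ -2·X^1·Y^0·Z^1.
  monomial 3·x^0·y^2 ↦ 3·X^0·Y^2·Z^0.
  monomial 1·x^0·y^1 ↦ 1·X^0·Y^1·Z^1.
  monomial -2·x^0·y^0 ↦ -2·X^0·Y^0·Z^2.
Collecting: F(X, Y, Z) = 2*X**2 - 2*X*Y - 2*X*Z + 3*Y**2 + Y*Z - 2*Z**2.


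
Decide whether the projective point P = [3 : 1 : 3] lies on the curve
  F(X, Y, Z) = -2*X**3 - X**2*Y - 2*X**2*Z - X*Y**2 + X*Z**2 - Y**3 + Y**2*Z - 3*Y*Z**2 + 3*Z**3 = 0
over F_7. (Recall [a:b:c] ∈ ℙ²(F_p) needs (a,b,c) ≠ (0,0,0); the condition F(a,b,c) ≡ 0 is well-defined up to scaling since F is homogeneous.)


F(3,1,3) ≡ 5 (mod 7); P is NOT on the curve.

Evaluate F(3, 1, 3) term-by-term (mod 7).
  -2*X**3 ↦ -2·27·1·1 = -54
  -X**2*Y ↦ -1·9·1·1 = -9
  -2*X**2*Z ↦ -2·9·1·3 = -54
  -X*Y**2 ↦ -1·3·1·1 = -3
  X*Z**2 ↦ 1·3·1·9 = 27
  -Y**3 ↦ -1·1·1·1 = -1
  Y**2*Z ↦ 1·1·1·3 = 3
  -3*Y*Z**2 ↦ -3·1·1·9 = -27
  3*Z**3 ↦ 3·1·1·27 = 81
Sum: F(3, 1, 3) = (-54) + (-9) + (-54) + (-3) + (27) + (-1) + (3) + (-27) + (81) = -37.
Reducing mod 7: -37 ≡ 5 (mod 7).
Since F(a, b, c) ≡ 5 ≠ 0 (mod 7), P does NOT lie on the curve.


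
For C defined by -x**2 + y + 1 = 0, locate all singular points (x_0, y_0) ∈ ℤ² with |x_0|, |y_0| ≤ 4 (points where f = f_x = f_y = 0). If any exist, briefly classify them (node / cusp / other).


No singular points in the scanned grid; C is smooth there.

Compute partial derivatives:
  f_x = -2*x.
  f_y = 1.
f_y = 1 is a nonzero constant, so f_y never vanishes: no point (x, y) can satisfy f = f_x = f_y = 0. In particular no (x, y) ∈ {−4, ..., 4}² is singular; the curve is smooth.


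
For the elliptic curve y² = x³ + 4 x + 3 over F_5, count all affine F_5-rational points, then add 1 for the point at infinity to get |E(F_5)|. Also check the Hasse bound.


Affine points = {(2, 2), (2, 3)}; affine count = 2; |E(F_5)| = 3.

Discriminant check: Δ ∝ 4a³ + 27b² = 4·4³ + 27·3² = 4·64 + 27·9 ≡ 4 (mod 5). Nonzero ⇒ E is nonsingular.
For each x ∈ F_5, compute rhs = x³ + 4·x + 3 mod 5, then count y ∈ F_5 with y² ≡ rhs.
  x = 0: rhs = 3, matching y values: none (0 points).
  x = 1: rhs = 3, matching y values: none (0 points).
  x = 2: rhs = 4, matching y values: 2, 3 (2 points).
  x = 3: rhs = 2, matching y values: none (0 points).
  x = 4: rhs = 3, matching y values: none (0 points).
Total affine count: 2.
Full point count |E(F_5)| = 2 + 1 = 3.
Hasse bound: |3 − (5+1)| = |-3| = 3 ≤ 2√5 ≈ 4.4721 ✓.


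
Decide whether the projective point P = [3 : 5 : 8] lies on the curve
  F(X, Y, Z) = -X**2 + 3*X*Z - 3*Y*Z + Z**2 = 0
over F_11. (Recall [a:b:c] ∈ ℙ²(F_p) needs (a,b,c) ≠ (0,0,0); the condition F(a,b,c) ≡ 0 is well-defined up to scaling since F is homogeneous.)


F(3,5,8) ≡ 7 (mod 11); P is NOT on the curve.

Evaluate F(3, 5, 8) term-by-term (mod 11).
  -X**2 ↦ -1·9·1·1 = -9
  3*X*Z ↦ 3·3·1·8 = 72
  -3*Y*Z ↦ -3·1·5·8 = -120
  Z**2 ↦ 1·1·1·64 = 64
Sum: F(3, 5, 8) = (-9) + (72) + (-120) + (64) = 7.
Reducing mod 11: 7 ≡ 7 (mod 11).
Since F(a, b, c) ≡ 7 ≠ 0 (mod 11), P does NOT lie on the curve.


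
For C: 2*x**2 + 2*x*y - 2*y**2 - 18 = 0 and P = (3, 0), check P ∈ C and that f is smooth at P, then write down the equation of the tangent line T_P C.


Tangent line at P: 12*x + 6*y - 36 = 0.

Step 1: f(3, 0) = 0, so P lies on C.
Step 2: partial derivatives
  f_x(x, y) = 4*x + 2*y, f_y(x, y) = 2*x - 4*y.
  f_x(P) = 12, f_y(P) = 6 (gradient nonzero, so P is smooth).
Step 3: tangent line at P: 12·(x − 3) + 6·(y − 0) = 0.
Expanding: 12*x + 6*y - 36 = 0.


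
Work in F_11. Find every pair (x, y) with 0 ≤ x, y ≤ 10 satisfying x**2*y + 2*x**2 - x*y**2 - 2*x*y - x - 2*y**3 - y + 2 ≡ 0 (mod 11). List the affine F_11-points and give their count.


Affine F_11-points: {(0, 3), (0, 5), (1, 3), (2, 5), (4, 7), (7, 4), (8, 7), (9, 9), (10, 4)}; count = 9.

For each of the 121 pairs (x, y) ∈ F_11², evaluate f(x, y) mod 11. Record the zeros.
  x = 0: [0↦2, 1↦10, 2↦6, 3↦0, 4↦2, 5↦0, 6↦4, 7↦2, 8↦4, 9↦9, 10↦5]  zeros at y ∈ {3, 5}
  x = 1: [0↦3, 1↦9, 2↦1, 3↦0, 4↦5, 5↦4, 6↦7, 7↦2, 8↦10, 9↦8, 10↦6]  zeros at y ∈ {3}
  x = 2: [0↦8, 1↦3, 2↦4, 3↦10, 4↦9, 5↦0, 6↦4, 7↦9, 8↦3, 9↦7, 10↦9]  zeros at y ∈ {5}
  x = 3: [0↦6, 1↦3, 2↦4, 3↦8, 4↦3, 5↦10, 6↦6, 7↦1, 8↦5, 9↦6, 10↦3]  zeros at y ∈ ∅
  x = 4: [0↦8, 1↦9, 2↦1, 3↦5, 4↦9, 5↦1, 6↦2, 7↦0, 8↦5, 9↦5, 10↦10]  zeros at y ∈ {7}
  x = 5: [0↦3, 1↦10, 2↦6, 3↦1, 4↦5, 5↦6, 6↦3, 7↦6, 8↦3, 9↦4, 10↦8]  zeros at y ∈ ∅
  x = 6: [0↦2, 1↦6, 2↦8, 3↦7, 4↦2, 5↦3, 6↦9, 7↦8, 8↦10, 9↦3, 10↦8]  zeros at y ∈ ∅
  x = 7: [0↦5, 1↦8, 2↦7, 3↦1, 4↦0, 5↦3, 6↦9, 7↦6, 8↦4, 9↦2, 10↦10]  zeros at y ∈ {4}
  x = 8: [0↦1, 1↦5, 2↦3, 3↦5, 4↦10, 5↦6, 6↦3, 7↦0, 8↦7, 9↦1, 10↦3]  zeros at y ∈ {7}
  x = 9: [0↦1, 1↦8, 2↦7, 3↦8, 4↦10, 5↦1, 6↦2, 7↦1, 8↦8, 9↦0, 10↦9]  zeros at y ∈ {9}
  x = 10: [0↦5, 1↦6, 2↦8, 3↦10, 4↦0, 5↦10, 6↦6, 7↦9, 8↦7, 9↦10, 10↦6]  zeros at y ∈ {4}
Collecting zeros: affine points = {(0, 3), (0, 5), (1, 3), (2, 5), (4, 7), (7, 4), (8, 7), (9, 9), (10, 4)}.
Total count |C(F_11)_aff| = 9.


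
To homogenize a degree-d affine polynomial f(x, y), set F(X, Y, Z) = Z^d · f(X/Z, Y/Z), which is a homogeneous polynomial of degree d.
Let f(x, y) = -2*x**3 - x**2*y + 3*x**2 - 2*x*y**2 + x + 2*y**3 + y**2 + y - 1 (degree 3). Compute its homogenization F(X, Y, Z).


F(X, Y, Z) = -2*X**3 - X**2*Y + 3*X**2*Z - 2*X*Y**2 + X*Z**2 + 2*Y**3 + Y**2*Z + Y*Z**2 - Z**3

deg(f) = 3.
Substitute x = X/Z, y = Y/Z into f, then multiply by Z^3.
  monomial -2·x^3·y^0 ↦ -2·X^3·Y^0·Z^0.
  monomial -1·x^2·y^1 ↦ -1·X^2·Y^1·Z^0.
  monomial 3·x^2·y^0 ↦ 3·X^2·Y^0·Z^1.
  monomial -2·x^1·y^2 ↦ -2·X^1·Y^2·Z^0.
  monomial 1·x^1·y^0 ↦ 1·X^1·Y^0·Z^2.
  monomial 2·x^0·y^3 ↦ 2·X^0·Y^3·Z^0.
  monomial 1·x^0·y^2 ↦ 1·X^0·Y^2·Z^1.
  monomial 1·x^0·y^1 ↦ 1·X^0·Y^1·Z^2.
  monomial -1·x^0·y^0 ↦ -1·X^0·Y^0·Z^3.
Collecting: F(X, Y, Z) = -2*X**3 - X**2*Y + 3*X**2*Z - 2*X*Y**2 + X*Z**2 + 2*Y**3 + Y**2*Z + Y*Z**2 - Z**3.
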